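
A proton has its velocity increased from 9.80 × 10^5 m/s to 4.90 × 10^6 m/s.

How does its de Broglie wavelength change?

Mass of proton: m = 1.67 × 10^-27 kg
The wavelength decreases by a factor of 5.

Using λ = h/(mv):

Initial wavelength: λ₁ = h/(mv₁) = 4.05 × 10^-13 m
Final wavelength: λ₂ = h/(mv₂) = 8.10 × 10^-14 m

Since λ ∝ 1/v, when velocity increases by a factor of 5, the wavelength decreases by a factor of 5.

λ₂/λ₁ = v₁/v₂ = 1/5

The wavelength decreases by a factor of 5.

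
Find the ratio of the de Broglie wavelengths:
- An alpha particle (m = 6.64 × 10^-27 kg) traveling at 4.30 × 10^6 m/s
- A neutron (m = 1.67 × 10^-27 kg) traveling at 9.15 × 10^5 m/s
λ₁/λ₂ = 0.0535

Using λ = h/(mv):

λ₁ = h/(m₁v₁) = 2.32 × 10^-14 m
λ₂ = h/(m₂v₂) = 4.34 × 10^-13 m

Ratio λ₁/λ₂ = (m₂v₂)/(m₁v₁)
         = (1.67 × 10^-27 kg × 9.15 × 10^5 m/s) / (6.64 × 10^-27 kg × 4.30 × 10^6 m/s)
         = 0.0535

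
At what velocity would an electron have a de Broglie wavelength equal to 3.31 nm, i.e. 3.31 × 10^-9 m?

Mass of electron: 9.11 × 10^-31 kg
2.20 × 10^5 m/s

From λ = h/(mv), solve for v:

v = h/(mλ)
v = (6.626 × 10^-34 J·s) / (9.11 × 10^-31 kg × 3.31 × 10^-9 m)
v = 2.20 × 10^5 m/s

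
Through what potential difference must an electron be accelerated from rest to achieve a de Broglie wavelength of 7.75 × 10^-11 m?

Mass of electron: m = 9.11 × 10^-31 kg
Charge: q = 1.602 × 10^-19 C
250 V

From λ = h/√(2mqV), we solve for V:

λ² = h²/(2mqV)
V = h²/(2mqλ²)
V = (6.626 × 10^-34 J·s)² / (2 × 9.11 × 10^-31 kg × 1.602 × 10^-19 C × (7.75 × 10^-11 m)²)
V = 250 V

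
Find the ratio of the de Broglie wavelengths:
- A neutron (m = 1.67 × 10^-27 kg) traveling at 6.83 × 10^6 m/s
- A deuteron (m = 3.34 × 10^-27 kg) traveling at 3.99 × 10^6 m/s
λ₁/λ₂ = 1.17

Using λ = h/(mv):

λ₁ = h/(m₁v₁) = 5.81 × 10^-14 m
λ₂ = h/(m₂v₂) = 4.97 × 10^-14 m

Ratio λ₁/λ₂ = (m₂v₂)/(m₁v₁)
         = (3.34 × 10^-27 kg × 3.99 × 10^6 m/s) / (1.67 × 10^-27 kg × 6.83 × 10^6 m/s)
         = 1.17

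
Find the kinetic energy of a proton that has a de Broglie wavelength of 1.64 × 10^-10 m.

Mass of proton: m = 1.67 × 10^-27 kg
4.89 × 10^-21 J (or 0.0305 eV)

From λ = h/√(2mKE), we solve for KE:

λ² = h²/(2mKE)
KE = h²/(2mλ²)
KE = (6.626 × 10^-34 J·s)² / (2 × 1.67 × 10^-27 kg × (1.64 × 10^-10 m)²)
KE = 4.89 × 10^-21 J
KE = 0.0305 eV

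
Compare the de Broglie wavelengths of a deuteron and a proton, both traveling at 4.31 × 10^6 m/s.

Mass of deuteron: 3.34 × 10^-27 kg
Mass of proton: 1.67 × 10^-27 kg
The proton has the longer wavelength.

Using λ = h/(mv), since both particles have the same velocity, the wavelength depends only on mass.

For deuteron: λ₁ = h/(m₁v) = 4.60 × 10^-14 m
For proton: λ₂ = h/(m₂v) = 9.21 × 10^-14 m

Since λ ∝ 1/m at constant velocity, the lighter particle has the longer wavelength.

The proton has the longer de Broglie wavelength.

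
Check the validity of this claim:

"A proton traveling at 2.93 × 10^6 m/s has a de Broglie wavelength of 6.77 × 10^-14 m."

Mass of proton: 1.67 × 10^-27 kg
False

The claim is incorrect.

Using λ = h/(mv):
λ = (6.626 × 10^-34 J·s) / (1.67 × 10^-27 kg × 2.93 × 10^6 m/s)
λ = 1.35 × 10^-13 m

The actual wavelength differs from the claimed 6.77 × 10^-14 m.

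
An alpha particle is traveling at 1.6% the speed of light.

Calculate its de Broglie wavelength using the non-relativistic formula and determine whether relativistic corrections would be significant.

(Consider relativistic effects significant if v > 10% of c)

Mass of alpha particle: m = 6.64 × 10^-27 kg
No, relativistic corrections are not needed.

Using the non-relativistic de Broglie formula λ = h/(mv):

v = 1.6% × c = 4.797 × 10^6 m/s

λ = h/(mv)
λ = (6.626 × 10^-34 J·s) / (6.64 × 10^-27 kg × 4.797 × 10^6 m/s)
λ = 2.08 × 10^-14 m

Since v = 1.6% of c < 10% of c, relativistic corrections are NOT significant and this non-relativistic result is a good approximation.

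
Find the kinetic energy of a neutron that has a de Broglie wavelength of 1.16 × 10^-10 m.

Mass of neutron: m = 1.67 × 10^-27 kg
9.77 × 10^-21 J (or 0.0610 eV)

From λ = h/√(2mKE), we solve for KE:

λ² = h²/(2mKE)
KE = h²/(2mλ²)
KE = (6.626 × 10^-34 J·s)² / (2 × 1.67 × 10^-27 kg × (1.16 × 10^-10 m)²)
KE = 9.77 × 10^-21 J
KE = 0.0610 eV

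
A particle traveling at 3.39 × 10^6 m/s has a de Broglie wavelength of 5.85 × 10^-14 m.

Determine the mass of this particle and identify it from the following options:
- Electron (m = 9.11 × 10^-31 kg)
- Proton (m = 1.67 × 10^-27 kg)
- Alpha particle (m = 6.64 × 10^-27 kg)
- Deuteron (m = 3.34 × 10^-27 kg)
The particle is a deuteron.

From λ = h/(mv), solve for mass:

m = h/(λv)
m = (6.626 × 10^-34 J·s) / (5.85 × 10^-14 m × 3.39 × 10^6 m/s)
m = 3.34 × 10^-27 kg

Comparing with the listed masses, this is closest to a deuteron.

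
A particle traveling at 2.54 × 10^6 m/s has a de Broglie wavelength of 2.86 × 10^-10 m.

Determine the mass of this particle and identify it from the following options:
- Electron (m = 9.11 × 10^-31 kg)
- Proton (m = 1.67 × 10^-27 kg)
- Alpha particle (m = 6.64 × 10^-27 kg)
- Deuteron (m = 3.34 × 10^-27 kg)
The particle is an electron.

From λ = h/(mv), solve for mass:

m = h/(λv)
m = (6.626 × 10^-34 J·s) / (2.86 × 10^-10 m × 2.54 × 10^6 m/s)
m = 9.12 × 10^-31 kg

Comparing with the listed masses, this is closest to an electron.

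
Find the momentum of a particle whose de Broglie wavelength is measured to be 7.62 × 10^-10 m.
8.70 × 10^-25 kg·m/s

From the de Broglie relation λ = h/p, we solve for p:

p = h/λ
p = (6.626 × 10^-34 J·s) / (7.62 × 10^-10 m)
p = 8.70 × 10^-25 kg·m/s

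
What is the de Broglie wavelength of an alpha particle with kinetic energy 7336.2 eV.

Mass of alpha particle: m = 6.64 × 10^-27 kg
1.68 × 10^-13 m

Using λ = h/√(2mKE):

First convert KE to Joules: KE = 7336.2 eV = 1.175 × 10^-15 J

λ = h/√(2mKE)
λ = (6.626 × 10^-34 J·s) / √(2 × 6.64 × 10^-27 kg × 1.175 × 10^-15 J)
λ = 1.68 × 10^-13 m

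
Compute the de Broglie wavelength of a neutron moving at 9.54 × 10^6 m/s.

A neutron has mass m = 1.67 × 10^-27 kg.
4.16 × 10^-14 m

Using the de Broglie relation λ = h/(mv):

λ = h/(mv)
λ = (6.626 × 10^-34 J·s) / (1.67 × 10^-27 kg × 9.54 × 10^6 m/s)
λ = 4.16 × 10^-14 m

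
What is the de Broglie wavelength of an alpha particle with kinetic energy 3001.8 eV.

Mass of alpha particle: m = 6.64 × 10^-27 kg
2.62 × 10^-13 m

Using λ = h/√(2mKE):

First convert KE to Joules: KE = 3001.8 eV = 4.809 × 10^-16 J

λ = h/√(2mKE)
λ = (6.626 × 10^-34 J·s) / √(2 × 6.64 × 10^-27 kg × 4.809 × 10^-16 J)
λ = 2.62 × 10^-13 m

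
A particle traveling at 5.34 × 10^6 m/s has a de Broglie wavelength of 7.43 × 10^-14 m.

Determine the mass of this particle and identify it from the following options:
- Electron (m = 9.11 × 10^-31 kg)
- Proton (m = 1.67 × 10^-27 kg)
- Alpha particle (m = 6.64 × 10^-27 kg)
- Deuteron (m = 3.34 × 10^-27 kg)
The particle is a proton.

From λ = h/(mv), solve for mass:

m = h/(λv)
m = (6.626 × 10^-34 J·s) / (7.43 × 10^-14 m × 5.34 × 10^6 m/s)
m = 1.67 × 10^-27 kg

Comparing with the listed masses, this is closest to a proton.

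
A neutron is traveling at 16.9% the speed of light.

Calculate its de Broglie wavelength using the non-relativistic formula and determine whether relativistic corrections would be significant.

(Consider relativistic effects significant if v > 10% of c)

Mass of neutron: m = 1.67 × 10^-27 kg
Yes, relativistic corrections are needed.

Using the non-relativistic de Broglie formula λ = h/(mv):

v = 16.9% × c = 5.066 × 10^7 m/s

λ = h/(mv)
λ = (6.626 × 10^-34 J·s) / (1.67 × 10^-27 kg × 5.066 × 10^7 m/s)
λ = 7.83 × 10^-15 m

Since v = 16.9% of c > 10% of c, relativistic corrections ARE significant and the actual wavelength would differ from this non-relativistic estimate.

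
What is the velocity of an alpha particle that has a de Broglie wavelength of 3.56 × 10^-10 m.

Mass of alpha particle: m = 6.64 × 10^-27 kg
2.80 × 10^2 m/s

From the de Broglie relation λ = h/(mv), we solve for v:

v = h/(mλ)
v = (6.626 × 10^-34 J·s) / (6.64 × 10^-27 kg × 3.56 × 10^-10 m)
v = 2.80 × 10^2 m/s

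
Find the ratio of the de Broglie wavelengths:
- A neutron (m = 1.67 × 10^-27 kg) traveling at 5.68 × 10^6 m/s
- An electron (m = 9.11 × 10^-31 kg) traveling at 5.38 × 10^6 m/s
λ₁/λ₂ = 5.17 × 10^-4

Using λ = h/(mv):

λ₁ = h/(m₁v₁) = 6.99 × 10^-14 m
λ₂ = h/(m₂v₂) = 1.35 × 10^-10 m

Ratio λ₁/λ₂ = (m₂v₂)/(m₁v₁)
         = (9.11 × 10^-31 kg × 5.38 × 10^6 m/s) / (1.67 × 10^-27 kg × 5.68 × 10^6 m/s)
         = 5.17 × 10^-4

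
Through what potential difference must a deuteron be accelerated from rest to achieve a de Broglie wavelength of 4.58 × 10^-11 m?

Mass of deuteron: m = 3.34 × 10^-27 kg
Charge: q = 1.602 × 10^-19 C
1.96 × 10^-1 V

From λ = h/√(2mqV), we solve for V:

λ² = h²/(2mqV)
V = h²/(2mqλ²)
V = (6.626 × 10^-34 J·s)² / (2 × 3.34 × 10^-27 kg × 1.602 × 10^-19 C × (4.58 × 10^-11 m)²)
V = 1.96 × 10^-1 V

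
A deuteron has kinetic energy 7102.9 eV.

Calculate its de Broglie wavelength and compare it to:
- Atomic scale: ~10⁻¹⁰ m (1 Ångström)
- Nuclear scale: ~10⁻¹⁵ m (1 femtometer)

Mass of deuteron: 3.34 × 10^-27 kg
λ = 2.40 × 10^-13 m, which is between nuclear and atomic scales.

Using λ = h/√(2mKE):

KE = 7102.9 eV = 1.138 × 10^-15 J

λ = h/√(2mKE)
λ = (6.626 × 10^-34 J·s) / √(2 × 3.34 × 10^-27 kg × 1.138 × 10^-15 J)
λ = 2.40 × 10^-13 m

Comparison:
- Atomic scale (10⁻¹⁰ m): λ is 0.0024× this size
- Nuclear scale (10⁻¹⁵ m): λ is 2.4e+02× this size

The wavelength is between nuclear and atomic scales.

This wavelength is appropriate for probing atomic structure but too large for nuclear physics experiments.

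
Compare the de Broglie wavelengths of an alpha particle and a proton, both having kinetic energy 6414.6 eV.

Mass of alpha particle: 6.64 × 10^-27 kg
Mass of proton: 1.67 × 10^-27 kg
The proton has the longer wavelength.

Using λ = h/√(2mKE):

For alpha particle: λ₁ = h/√(2m₁KE) = 1.79 × 10^-13 m
For proton: λ₂ = h/√(2m₂KE) = 3.58 × 10^-13 m

Since λ ∝ 1/√m at constant kinetic energy, the lighter particle has the longer wavelength.

The proton has the longer de Broglie wavelength.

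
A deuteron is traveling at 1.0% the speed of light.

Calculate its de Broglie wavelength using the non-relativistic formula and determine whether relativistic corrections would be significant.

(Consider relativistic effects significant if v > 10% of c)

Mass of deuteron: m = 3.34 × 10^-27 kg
No, relativistic corrections are not needed.

Using the non-relativistic de Broglie formula λ = h/(mv):

v = 1.0% × c = 2.998 × 10^6 m/s

λ = h/(mv)
λ = (6.626 × 10^-34 J·s) / (3.34 × 10^-27 kg × 2.998 × 10^6 m/s)
λ = 6.62 × 10^-14 m

Since v = 1.0% of c < 10% of c, relativistic corrections are NOT significant and this non-relativistic result is a good approximation.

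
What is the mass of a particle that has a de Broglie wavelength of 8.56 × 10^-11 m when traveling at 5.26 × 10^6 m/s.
1.47 × 10^-30 kg

From the de Broglie relation λ = h/(mv), we solve for m:

m = h/(λv)
m = (6.626 × 10^-34 J·s) / (8.56 × 10^-11 m × 5.26 × 10^6 m/s)
m = 1.47 × 10^-30 kg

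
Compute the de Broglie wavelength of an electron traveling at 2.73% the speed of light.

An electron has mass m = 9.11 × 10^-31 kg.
8.89 × 10^-11 m

Using the de Broglie relation λ = h/(mv):

v = 2.73% × c = 8.184 × 10^6 m/s

λ = h/(mv)
λ = (6.626 × 10^-34 J·s) / (9.11 × 10^-31 kg × 8.184 × 10^6 m/s)
λ = 8.89 × 10^-11 m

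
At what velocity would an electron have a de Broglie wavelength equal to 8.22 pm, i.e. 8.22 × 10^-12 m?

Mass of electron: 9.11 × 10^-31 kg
8.85 × 10^7 m/s

From λ = h/(mv), solve for v:

v = h/(mλ)
v = (6.626 × 10^-34 J·s) / (9.11 × 10^-31 kg × 8.22 × 10^-12 m)
v = 8.85 × 10^7 m/s

Note: This velocity is 29.5% of the speed of light, so relativistic corrections would be needed for a more accurate calculation.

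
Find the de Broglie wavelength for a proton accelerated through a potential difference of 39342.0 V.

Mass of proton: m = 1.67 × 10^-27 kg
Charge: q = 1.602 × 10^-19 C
1.44 × 10^-13 m

When a particle is accelerated through voltage V, it gains kinetic energy KE = qV.

The de Broglie wavelength is then λ = h/√(2mqV):

λ = h/√(2mqV)
λ = (6.626 × 10^-34 J·s) / √(2 × 1.67 × 10^-27 kg × 1.602 × 10^-19 C × 39342.0 V)
λ = 1.44 × 10^-13 m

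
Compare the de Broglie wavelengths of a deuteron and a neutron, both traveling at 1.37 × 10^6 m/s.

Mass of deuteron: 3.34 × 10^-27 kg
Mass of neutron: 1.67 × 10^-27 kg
The neutron has the longer wavelength.

Using λ = h/(mv), since both particles have the same velocity, the wavelength depends only on mass.

For deuteron: λ₁ = h/(m₁v) = 1.45 × 10^-13 m
For neutron: λ₂ = h/(m₂v) = 2.90 × 10^-13 m

Since λ ∝ 1/m at constant velocity, the lighter particle has the longer wavelength.

The neutron has the longer de Broglie wavelength.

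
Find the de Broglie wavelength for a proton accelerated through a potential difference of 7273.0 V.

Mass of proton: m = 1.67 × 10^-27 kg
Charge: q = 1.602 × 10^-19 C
3.36 × 10^-13 m

When a particle is accelerated through voltage V, it gains kinetic energy KE = qV.

The de Broglie wavelength is then λ = h/√(2mqV):

λ = h/√(2mqV)
λ = (6.626 × 10^-34 J·s) / √(2 × 1.67 × 10^-27 kg × 1.602 × 10^-19 C × 7273.0 V)
λ = 3.36 × 10^-13 m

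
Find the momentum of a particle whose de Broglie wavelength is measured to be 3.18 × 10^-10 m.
2.08 × 10^-24 kg·m/s

From the de Broglie relation λ = h/p, we solve for p:

p = h/λ
p = (6.626 × 10^-34 J·s) / (3.18 × 10^-10 m)
p = 2.08 × 10^-24 kg·m/s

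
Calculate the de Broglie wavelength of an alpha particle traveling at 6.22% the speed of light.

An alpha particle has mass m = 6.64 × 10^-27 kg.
5.35 × 10^-15 m

Using the de Broglie relation λ = h/(mv):

v = 6.22% × c = 1.865 × 10^7 m/s

λ = h/(mv)
λ = (6.626 × 10^-34 J·s) / (6.64 × 10^-27 kg × 1.865 × 10^7 m/s)
λ = 5.35 × 10^-15 m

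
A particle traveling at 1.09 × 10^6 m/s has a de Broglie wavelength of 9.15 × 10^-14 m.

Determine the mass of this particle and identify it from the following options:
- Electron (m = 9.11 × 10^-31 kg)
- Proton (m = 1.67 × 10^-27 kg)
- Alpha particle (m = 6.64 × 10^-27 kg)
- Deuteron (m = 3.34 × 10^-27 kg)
The particle is an alpha particle.

From λ = h/(mv), solve for mass:

m = h/(λv)
m = (6.626 × 10^-34 J·s) / (9.15 × 10^-14 m × 1.09 × 10^6 m/s)
m = 6.64 × 10^-27 kg

Comparing with the listed masses, this is closest to an alpha particle.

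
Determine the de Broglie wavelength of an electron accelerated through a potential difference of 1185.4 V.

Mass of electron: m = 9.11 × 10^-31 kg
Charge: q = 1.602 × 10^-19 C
3.56 × 10^-11 m

When a particle is accelerated through voltage V, it gains kinetic energy KE = qV.

The de Broglie wavelength is then λ = h/√(2mqV):

λ = h/√(2mqV)
λ = (6.626 × 10^-34 J·s) / √(2 × 9.11 × 10^-31 kg × 1.602 × 10^-19 C × 1185.4 V)
λ = 3.56 × 10^-11 m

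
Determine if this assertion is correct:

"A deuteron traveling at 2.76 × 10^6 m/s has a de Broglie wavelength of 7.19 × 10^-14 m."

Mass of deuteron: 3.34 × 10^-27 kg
True

The claim is correct.

Using λ = h/(mv):
λ = (6.626 × 10^-34 J·s) / (3.34 × 10^-27 kg × 2.76 × 10^6 m/s)
λ = 7.19 × 10^-14 m

This matches the claimed value.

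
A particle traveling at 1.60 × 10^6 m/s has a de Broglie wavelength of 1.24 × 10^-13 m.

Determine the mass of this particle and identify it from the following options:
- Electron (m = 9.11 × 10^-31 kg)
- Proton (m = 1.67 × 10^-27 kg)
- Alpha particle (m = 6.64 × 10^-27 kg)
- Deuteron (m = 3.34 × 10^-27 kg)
The particle is a deuteron.

From λ = h/(mv), solve for mass:

m = h/(λv)
m = (6.626 × 10^-34 J·s) / (1.24 × 10^-13 m × 1.60 × 10^6 m/s)
m = 3.34 × 10^-27 kg

Comparing with the listed masses, this is closest to a deuteron.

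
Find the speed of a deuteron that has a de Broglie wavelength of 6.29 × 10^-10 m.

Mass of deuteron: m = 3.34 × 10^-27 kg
3.15 × 10^2 m/s

From the de Broglie relation λ = h/(mv), we solve for v:

v = h/(mλ)
v = (6.626 × 10^-34 J·s) / (3.34 × 10^-27 kg × 6.29 × 10^-10 m)
v = 3.15 × 10^2 m/s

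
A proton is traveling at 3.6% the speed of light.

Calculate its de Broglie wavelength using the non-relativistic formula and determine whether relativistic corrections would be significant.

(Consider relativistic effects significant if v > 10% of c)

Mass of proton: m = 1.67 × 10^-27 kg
No, relativistic corrections are not needed.

Using the non-relativistic de Broglie formula λ = h/(mv):

v = 3.6% × c = 1.079 × 10^7 m/s

λ = h/(mv)
λ = (6.626 × 10^-34 J·s) / (1.67 × 10^-27 kg × 1.079 × 10^7 m/s)
λ = 3.68 × 10^-14 m

Since v = 3.6% of c < 10% of c, relativistic corrections are NOT significant and this non-relativistic result is a good approximation.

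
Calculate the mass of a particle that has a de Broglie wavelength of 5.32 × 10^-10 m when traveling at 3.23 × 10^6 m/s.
3.86 × 10^-31 kg

From the de Broglie relation λ = h/(mv), we solve for m:

m = h/(λv)
m = (6.626 × 10^-34 J·s) / (5.32 × 10^-10 m × 3.23 × 10^6 m/s)
m = 3.86 × 10^-31 kg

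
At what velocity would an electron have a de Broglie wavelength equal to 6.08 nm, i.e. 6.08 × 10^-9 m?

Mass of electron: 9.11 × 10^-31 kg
1.20 × 10^5 m/s

From λ = h/(mv), solve for v:

v = h/(mλ)
v = (6.626 × 10^-34 J·s) / (9.11 × 10^-31 kg × 6.08 × 10^-9 m)
v = 1.20 × 10^5 m/s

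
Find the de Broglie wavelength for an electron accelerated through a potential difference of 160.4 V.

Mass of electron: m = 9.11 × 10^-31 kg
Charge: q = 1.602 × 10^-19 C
9.68 × 10^-11 m

When a particle is accelerated through voltage V, it gains kinetic energy KE = qV.

The de Broglie wavelength is then λ = h/√(2mqV):

λ = h/√(2mqV)
λ = (6.626 × 10^-34 J·s) / √(2 × 9.11 × 10^-31 kg × 1.602 × 10^-19 C × 160.4 V)
λ = 9.68 × 10^-11 m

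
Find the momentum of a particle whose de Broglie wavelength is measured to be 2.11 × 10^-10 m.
3.14 × 10^-24 kg·m/s

From the de Broglie relation λ = h/p, we solve for p:

p = h/λ
p = (6.626 × 10^-34 J·s) / (2.11 × 10^-10 m)
p = 3.14 × 10^-24 kg·m/s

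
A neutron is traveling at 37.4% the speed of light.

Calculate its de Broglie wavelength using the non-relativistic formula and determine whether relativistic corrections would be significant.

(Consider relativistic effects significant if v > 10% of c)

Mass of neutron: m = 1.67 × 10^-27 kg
Yes, relativistic corrections are needed.

Using the non-relativistic de Broglie formula λ = h/(mv):

v = 37.4% × c = 1.121 × 10^8 m/s

λ = h/(mv)
λ = (6.626 × 10^-34 J·s) / (1.67 × 10^-27 kg × 1.121 × 10^8 m/s)
λ = 3.54 × 10^-15 m

Since v = 37.4% of c > 10% of c, relativistic corrections ARE significant and the actual wavelength would differ from this non-relativistic estimate.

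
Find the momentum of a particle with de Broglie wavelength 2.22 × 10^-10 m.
2.98 × 10^-24 kg·m/s

From the de Broglie relation λ = h/p, we solve for p:

p = h/λ
p = (6.626 × 10^-34 J·s) / (2.22 × 10^-10 m)
p = 2.98 × 10^-24 kg·m/s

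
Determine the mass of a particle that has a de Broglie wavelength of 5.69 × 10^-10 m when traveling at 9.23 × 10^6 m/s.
1.26 × 10^-31 kg

From the de Broglie relation λ = h/(mv), we solve for m:

m = h/(λv)
m = (6.626 × 10^-34 J·s) / (5.69 × 10^-10 m × 9.23 × 10^6 m/s)
m = 1.26 × 10^-31 kg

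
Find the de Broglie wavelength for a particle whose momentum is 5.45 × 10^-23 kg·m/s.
1.22 × 10^-11 m

Using the de Broglie relation λ = h/p:

λ = h/p
λ = (6.626 × 10^-34 J·s) / (5.45 × 10^-23 kg·m/s)
λ = 1.22 × 10^-11 m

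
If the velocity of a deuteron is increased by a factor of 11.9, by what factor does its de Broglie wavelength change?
The wavelength decreases by a factor of 11.9.

From λ = h/(mv), the wavelength is inversely proportional to velocity:

λ ∝ 1/v

If v → 11.9v, then λ → λ/11.9

When velocity is increased by a factor of 11.9, the wavelength decreases by a factor of 11.9.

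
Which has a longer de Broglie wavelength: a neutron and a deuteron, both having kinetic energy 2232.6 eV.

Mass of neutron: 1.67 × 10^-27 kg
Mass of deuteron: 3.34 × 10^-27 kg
The neutron has the longer wavelength.

Using λ = h/√(2mKE):

For neutron: λ₁ = h/√(2m₁KE) = 6.06 × 10^-13 m
For deuteron: λ₂ = h/√(2m₂KE) = 4.29 × 10^-13 m

Since λ ∝ 1/√m at constant kinetic energy, the lighter particle has the longer wavelength.

The neutron has the longer de Broglie wavelength.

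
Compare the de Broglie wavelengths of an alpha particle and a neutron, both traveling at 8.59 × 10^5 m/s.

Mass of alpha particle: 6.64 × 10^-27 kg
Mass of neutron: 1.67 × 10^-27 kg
The neutron has the longer wavelength.

Using λ = h/(mv), since both particles have the same velocity, the wavelength depends only on mass.

For alpha particle: λ₁ = h/(m₁v) = 1.16 × 10^-13 m
For neutron: λ₂ = h/(m₂v) = 4.62 × 10^-13 m

Since λ ∝ 1/m at constant velocity, the lighter particle has the longer wavelength.

The neutron has the longer de Broglie wavelength.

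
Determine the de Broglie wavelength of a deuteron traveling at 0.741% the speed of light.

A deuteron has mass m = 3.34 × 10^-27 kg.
8.93 × 10^-14 m

Using the de Broglie relation λ = h/(mv):

v = 0.741% × c = 2.221 × 10^6 m/s

λ = h/(mv)
λ = (6.626 × 10^-34 J·s) / (3.34 × 10^-27 kg × 2.221 × 10^6 m/s)
λ = 8.93 × 10^-14 m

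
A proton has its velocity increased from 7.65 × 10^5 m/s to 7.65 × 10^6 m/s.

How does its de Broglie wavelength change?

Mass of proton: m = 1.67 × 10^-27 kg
The wavelength decreases by a factor of 10.

Using λ = h/(mv):

Initial wavelength: λ₁ = h/(mv₁) = 5.19 × 10^-13 m
Final wavelength: λ₂ = h/(mv₂) = 5.19 × 10^-14 m

Since λ ∝ 1/v, when velocity increases by a factor of 10, the wavelength decreases by a factor of 10.

λ₂/λ₁ = v₁/v₂ = 1/10

The wavelength decreases by a factor of 10.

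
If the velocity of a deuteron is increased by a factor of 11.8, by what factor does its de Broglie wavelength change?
The wavelength decreases by a factor of 11.8.

From λ = h/(mv), the wavelength is inversely proportional to velocity:

λ ∝ 1/v

If v → 11.8v, then λ → λ/11.8

When velocity is increased by a factor of 11.8, the wavelength decreases by a factor of 11.8.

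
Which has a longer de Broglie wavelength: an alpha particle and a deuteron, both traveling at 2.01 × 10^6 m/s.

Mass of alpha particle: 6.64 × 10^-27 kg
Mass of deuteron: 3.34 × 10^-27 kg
The deuteron has the longer wavelength.

Using λ = h/(mv), since both particles have the same velocity, the wavelength depends only on mass.

For alpha particle: λ₁ = h/(m₁v) = 4.96 × 10^-14 m
For deuteron: λ₂ = h/(m₂v) = 9.87 × 10^-14 m

Since λ ∝ 1/m at constant velocity, the lighter particle has the longer wavelength.

The deuteron has the longer de Broglie wavelength.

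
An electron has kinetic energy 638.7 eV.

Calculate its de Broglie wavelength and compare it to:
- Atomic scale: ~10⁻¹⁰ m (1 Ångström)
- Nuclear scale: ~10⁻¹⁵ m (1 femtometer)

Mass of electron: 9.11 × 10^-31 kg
λ = 4.85 × 10^-11 m, which is between nuclear and atomic scales.

Using λ = h/√(2mKE):

KE = 638.7 eV = 1.023 × 10^-16 J

λ = h/√(2mKE)
λ = (6.626 × 10^-34 J·s) / √(2 × 9.11 × 10^-31 kg × 1.023 × 10^-16 J)
λ = 4.85 × 10^-11 m

Comparison:
- Atomic scale (10⁻¹⁰ m): λ is 0.49× this size
- Nuclear scale (10⁻¹⁵ m): λ is 4.9e+04× this size

The wavelength is between nuclear and atomic scales.

This wavelength is appropriate for probing atomic structure but too large for nuclear physics experiments.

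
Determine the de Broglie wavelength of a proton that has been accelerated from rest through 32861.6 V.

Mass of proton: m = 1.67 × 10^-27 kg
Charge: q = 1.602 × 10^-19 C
1.58 × 10^-13 m

When a particle is accelerated through voltage V, it gains kinetic energy KE = qV.

The de Broglie wavelength is then λ = h/√(2mqV):

λ = h/√(2mqV)
λ = (6.626 × 10^-34 J·s) / √(2 × 1.67 × 10^-27 kg × 1.602 × 10^-19 C × 32861.6 V)
λ = 1.58 × 10^-13 m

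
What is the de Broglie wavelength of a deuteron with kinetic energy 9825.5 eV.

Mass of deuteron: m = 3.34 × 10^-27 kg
2.04 × 10^-13 m

Using λ = h/√(2mKE):

First convert KE to Joules: KE = 9825.5 eV = 1.574 × 10^-15 J

λ = h/√(2mKE)
λ = (6.626 × 10^-34 J·s) / √(2 × 3.34 × 10^-27 kg × 1.574 × 10^-15 J)
λ = 2.04 × 10^-13 m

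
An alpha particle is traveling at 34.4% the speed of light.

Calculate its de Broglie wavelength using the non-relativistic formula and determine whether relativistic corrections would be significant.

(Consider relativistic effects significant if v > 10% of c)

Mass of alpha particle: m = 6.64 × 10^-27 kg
Yes, relativistic corrections are needed.

Using the non-relativistic de Broglie formula λ = h/(mv):

v = 34.4% × c = 1.031 × 10^8 m/s

λ = h/(mv)
λ = (6.626 × 10^-34 J·s) / (6.64 × 10^-27 kg × 1.031 × 10^8 m/s)
λ = 9.68 × 10^-16 m

Since v = 34.4% of c > 10% of c, relativistic corrections ARE significant and the actual wavelength would differ from this non-relativistic estimate.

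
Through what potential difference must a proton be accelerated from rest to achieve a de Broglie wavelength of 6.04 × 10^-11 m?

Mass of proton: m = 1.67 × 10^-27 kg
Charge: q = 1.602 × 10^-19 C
2.25 × 10^-1 V

From λ = h/√(2mqV), we solve for V:

λ² = h²/(2mqV)
V = h²/(2mqλ²)
V = (6.626 × 10^-34 J·s)² / (2 × 1.67 × 10^-27 kg × 1.602 × 10^-19 C × (6.04 × 10^-11 m)²)
V = 2.25 × 10^-1 V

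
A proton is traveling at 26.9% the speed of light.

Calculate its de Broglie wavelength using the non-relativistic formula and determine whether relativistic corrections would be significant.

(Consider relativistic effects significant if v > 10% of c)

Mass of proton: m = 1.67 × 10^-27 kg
Yes, relativistic corrections are needed.

Using the non-relativistic de Broglie formula λ = h/(mv):

v = 26.9% × c = 8.064 × 10^7 m/s

λ = h/(mv)
λ = (6.626 × 10^-34 J·s) / (1.67 × 10^-27 kg × 8.064 × 10^7 m/s)
λ = 4.92 × 10^-15 m

Since v = 26.9% of c > 10% of c, relativistic corrections ARE significant and the actual wavelength would differ from this non-relativistic estimate.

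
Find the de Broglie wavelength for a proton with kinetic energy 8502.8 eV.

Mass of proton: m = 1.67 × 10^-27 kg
3.11 × 10^-13 m

Using λ = h/√(2mKE):

First convert KE to Joules: KE = 8502.8 eV = 1.362 × 10^-15 J

λ = h/√(2mKE)
λ = (6.626 × 10^-34 J·s) / √(2 × 1.67 × 10^-27 kg × 1.362 × 10^-15 J)
λ = 3.11 × 10^-13 m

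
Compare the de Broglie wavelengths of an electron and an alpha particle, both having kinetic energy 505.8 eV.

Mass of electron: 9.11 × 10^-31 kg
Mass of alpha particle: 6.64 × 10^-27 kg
The electron has the longer wavelength.

Using λ = h/√(2mKE):

For electron: λ₁ = h/√(2m₁KE) = 5.45 × 10^-11 m
For alpha particle: λ₂ = h/√(2m₂KE) = 6.39 × 10^-13 m

Since λ ∝ 1/√m at constant kinetic energy, the lighter particle has the longer wavelength.

The electron has the longer de Broglie wavelength.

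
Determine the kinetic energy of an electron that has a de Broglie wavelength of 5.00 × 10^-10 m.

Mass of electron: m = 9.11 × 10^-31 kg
9.64 × 10^-19 J (or 6.02 eV)

From λ = h/√(2mKE), we solve for KE:

λ² = h²/(2mKE)
KE = h²/(2mλ²)
KE = (6.626 × 10^-34 J·s)² / (2 × 9.11 × 10^-31 kg × (5.00 × 10^-10 m)²)
KE = 9.64 × 10^-19 J
KE = 6.02 eV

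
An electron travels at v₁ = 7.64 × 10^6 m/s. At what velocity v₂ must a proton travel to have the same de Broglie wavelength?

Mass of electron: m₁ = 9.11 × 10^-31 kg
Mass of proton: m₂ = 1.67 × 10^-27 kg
v₂ = 4.17 × 10^3 m/s

For equal de Broglie wavelengths: λ₁ = λ₂

h/(m₁v₁) = h/(m₂v₂)
m₁v₁ = m₂v₂
v₂ = v₁ · (m₁/m₂)

v₂ = 7.64 × 10^6 m/s × (9.11 × 10^-31 kg / 1.67 × 10^-27 kg)
v₂ = 4.17 × 10^3 m/s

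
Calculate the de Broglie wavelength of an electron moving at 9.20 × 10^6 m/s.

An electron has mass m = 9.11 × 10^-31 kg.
7.91 × 10^-11 m

Using the de Broglie relation λ = h/(mv):

λ = h/(mv)
λ = (6.626 × 10^-34 J·s) / (9.11 × 10^-31 kg × 9.20 × 10^6 m/s)
λ = 7.91 × 10^-11 m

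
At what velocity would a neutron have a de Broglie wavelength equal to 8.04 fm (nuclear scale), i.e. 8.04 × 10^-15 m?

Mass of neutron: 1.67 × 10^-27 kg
4.93 × 10^7 m/s

From λ = h/(mv), solve for v:

v = h/(mλ)
v = (6.626 × 10^-34 J·s) / (1.67 × 10^-27 kg × 8.04 × 10^-15 m)
v = 4.93 × 10^7 m/s

Note: This velocity is 16.5% of the speed of light, so relativistic corrections would be needed for a more accurate calculation.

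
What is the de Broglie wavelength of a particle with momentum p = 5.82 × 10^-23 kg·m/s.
1.14 × 10^-11 m

Using the de Broglie relation λ = h/p:

λ = h/p
λ = (6.626 × 10^-34 J·s) / (5.82 × 10^-23 kg·m/s)
λ = 1.14 × 10^-11 m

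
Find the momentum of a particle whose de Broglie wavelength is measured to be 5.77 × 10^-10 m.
1.15 × 10^-24 kg·m/s

From the de Broglie relation λ = h/p, we solve for p:

p = h/λ
p = (6.626 × 10^-34 J·s) / (5.77 × 10^-10 m)
p = 1.15 × 10^-24 kg·m/s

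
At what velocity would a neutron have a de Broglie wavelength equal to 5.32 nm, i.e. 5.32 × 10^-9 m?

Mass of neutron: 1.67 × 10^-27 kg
7.46 × 10^1 m/s

From λ = h/(mv), solve for v:

v = h/(mλ)
v = (6.626 × 10^-34 J·s) / (1.67 × 10^-27 kg × 5.32 × 10^-9 m)
v = 7.46 × 10^1 m/s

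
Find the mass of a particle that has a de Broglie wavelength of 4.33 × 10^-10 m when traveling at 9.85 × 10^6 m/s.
1.55 × 10^-31 kg

From the de Broglie relation λ = h/(mv), we solve for m:

m = h/(λv)
m = (6.626 × 10^-34 J·s) / (4.33 × 10^-10 m × 9.85 × 10^6 m/s)
m = 1.55 × 10^-31 kg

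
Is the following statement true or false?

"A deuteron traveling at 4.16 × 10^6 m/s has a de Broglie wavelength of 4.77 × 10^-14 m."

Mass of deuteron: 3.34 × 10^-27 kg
True

The claim is correct.

Using λ = h/(mv):
λ = (6.626 × 10^-34 J·s) / (3.34 × 10^-27 kg × 4.16 × 10^6 m/s)
λ = 4.77 × 10^-14 m

This matches the claimed value.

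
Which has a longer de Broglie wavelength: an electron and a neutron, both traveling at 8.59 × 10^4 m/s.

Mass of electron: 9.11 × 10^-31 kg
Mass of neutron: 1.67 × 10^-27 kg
The electron has the longer wavelength.

Using λ = h/(mv), since both particles have the same velocity, the wavelength depends only on mass.

For electron: λ₁ = h/(m₁v) = 8.47 × 10^-9 m
For neutron: λ₂ = h/(m₂v) = 4.62 × 10^-12 m

Since λ ∝ 1/m at constant velocity, the lighter particle has the longer wavelength.

The electron has the longer de Broglie wavelength.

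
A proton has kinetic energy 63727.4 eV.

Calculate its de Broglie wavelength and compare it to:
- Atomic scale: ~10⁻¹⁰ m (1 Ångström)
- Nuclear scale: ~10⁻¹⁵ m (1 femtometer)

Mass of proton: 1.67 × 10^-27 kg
λ = 1.13 × 10^-13 m, which is between nuclear and atomic scales.

Using λ = h/√(2mKE):

KE = 63727.4 eV = 1.021 × 10^-14 J

λ = h/√(2mKE)
λ = (6.626 × 10^-34 J·s) / √(2 × 1.67 × 10^-27 kg × 1.021 × 10^-14 J)
λ = 1.13 × 10^-13 m

Comparison:
- Atomic scale (10⁻¹⁰ m): λ is 0.0011× this size
- Nuclear scale (10⁻¹⁵ m): λ is 1.1e+02× this size

The wavelength is between nuclear and atomic scales.

This wavelength is appropriate for probing atomic structure but too large for nuclear physics experiments.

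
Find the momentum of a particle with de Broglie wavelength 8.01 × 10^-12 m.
8.27 × 10^-23 kg·m/s

From the de Broglie relation λ = h/p, we solve for p:

p = h/λ
p = (6.626 × 10^-34 J·s) / (8.01 × 10^-12 m)
p = 8.27 × 10^-23 kg·m/s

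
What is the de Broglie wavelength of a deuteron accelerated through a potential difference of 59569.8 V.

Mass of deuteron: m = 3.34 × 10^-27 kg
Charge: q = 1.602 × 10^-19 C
8.30 × 10^-14 m

When a particle is accelerated through voltage V, it gains kinetic energy KE = qV.

The de Broglie wavelength is then λ = h/√(2mqV):

λ = h/√(2mqV)
λ = (6.626 × 10^-34 J·s) / √(2 × 3.34 × 10^-27 kg × 1.602 × 10^-19 C × 59569.8 V)
λ = 8.30 × 10^-14 m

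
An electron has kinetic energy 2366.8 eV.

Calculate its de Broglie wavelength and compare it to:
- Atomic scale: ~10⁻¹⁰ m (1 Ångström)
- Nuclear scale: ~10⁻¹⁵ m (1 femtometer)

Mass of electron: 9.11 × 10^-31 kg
λ = 2.52 × 10^-11 m, which is between nuclear and atomic scales.

Using λ = h/√(2mKE):

KE = 2366.8 eV = 3.792 × 10^-16 J

λ = h/√(2mKE)
λ = (6.626 × 10^-34 J·s) / √(2 × 9.11 × 10^-31 kg × 3.792 × 10^-16 J)
λ = 2.52 × 10^-11 m

Comparison:
- Atomic scale (10⁻¹⁰ m): λ is 0.25× this size
- Nuclear scale (10⁻¹⁵ m): λ is 2.5e+04× this size

The wavelength is between nuclear and atomic scales.

This wavelength is appropriate for probing atomic structure but too large for nuclear physics experiments.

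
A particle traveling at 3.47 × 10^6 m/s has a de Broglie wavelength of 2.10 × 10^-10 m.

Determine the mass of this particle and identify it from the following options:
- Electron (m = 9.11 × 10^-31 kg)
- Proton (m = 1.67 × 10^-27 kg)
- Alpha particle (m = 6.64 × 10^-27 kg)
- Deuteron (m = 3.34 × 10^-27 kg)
The particle is an electron.

From λ = h/(mv), solve for mass:

m = h/(λv)
m = (6.626 × 10^-34 J·s) / (2.10 × 10^-10 m × 3.47 × 10^6 m/s)
m = 9.09 × 10^-31 kg

Comparing with the listed masses, this is closest to an electron.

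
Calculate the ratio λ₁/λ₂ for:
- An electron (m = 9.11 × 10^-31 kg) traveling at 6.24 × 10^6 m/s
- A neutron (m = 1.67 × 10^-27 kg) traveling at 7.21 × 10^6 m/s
λ₁/λ₂ = 2.12 × 10^3

Using λ = h/(mv):

λ₁ = h/(m₁v₁) = 1.17 × 10^-10 m
λ₂ = h/(m₂v₂) = 5.50 × 10^-14 m

Ratio λ₁/λ₂ = (m₂v₂)/(m₁v₁)
         = (1.67 × 10^-27 kg × 7.21 × 10^6 m/s) / (9.11 × 10^-31 kg × 6.24 × 10^6 m/s)
         = 2.12 × 10^3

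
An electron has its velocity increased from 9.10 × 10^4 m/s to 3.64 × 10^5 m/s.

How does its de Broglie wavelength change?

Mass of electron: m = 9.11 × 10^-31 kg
The wavelength decreases by a factor of 4.

Using λ = h/(mv):

Initial wavelength: λ₁ = h/(mv₁) = 7.99 × 10^-9 m
Final wavelength: λ₂ = h/(mv₂) = 2.00 × 10^-9 m

Since λ ∝ 1/v, when velocity increases by a factor of 4, the wavelength decreases by a factor of 4.

λ₂/λ₁ = v₁/v₂ = 1/4

The wavelength decreases by a factor of 4.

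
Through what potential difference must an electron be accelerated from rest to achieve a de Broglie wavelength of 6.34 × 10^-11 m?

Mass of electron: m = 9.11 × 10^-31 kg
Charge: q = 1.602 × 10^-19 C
374 V

From λ = h/√(2mqV), we solve for V:

λ² = h²/(2mqV)
V = h²/(2mqλ²)
V = (6.626 × 10^-34 J·s)² / (2 × 9.11 × 10^-31 kg × 1.602 × 10^-19 C × (6.34 × 10^-11 m)²)
V = 374 V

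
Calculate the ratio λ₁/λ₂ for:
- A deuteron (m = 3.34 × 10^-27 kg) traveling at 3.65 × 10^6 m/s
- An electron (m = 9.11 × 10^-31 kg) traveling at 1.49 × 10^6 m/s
λ₁/λ₂ = 1.11 × 10^-4

Using λ = h/(mv):

λ₁ = h/(m₁v₁) = 5.44 × 10^-14 m
λ₂ = h/(m₂v₂) = 4.88 × 10^-10 m

Ratio λ₁/λ₂ = (m₂v₂)/(m₁v₁)
         = (9.11 × 10^-31 kg × 1.49 × 10^6 m/s) / (3.34 × 10^-27 kg × 3.65 × 10^6 m/s)
         = 1.11 × 10^-4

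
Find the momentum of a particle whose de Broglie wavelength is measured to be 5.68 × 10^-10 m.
1.17 × 10^-24 kg·m/s

From the de Broglie relation λ = h/p, we solve for p:

p = h/λ
p = (6.626 × 10^-34 J·s) / (5.68 × 10^-10 m)
p = 1.17 × 10^-24 kg·m/s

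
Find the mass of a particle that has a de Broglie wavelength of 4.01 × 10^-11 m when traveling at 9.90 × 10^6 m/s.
1.67 × 10^-30 kg

From the de Broglie relation λ = h/(mv), we solve for m:

m = h/(λv)
m = (6.626 × 10^-34 J·s) / (4.01 × 10^-11 m × 9.90 × 10^6 m/s)
m = 1.67 × 10^-30 kg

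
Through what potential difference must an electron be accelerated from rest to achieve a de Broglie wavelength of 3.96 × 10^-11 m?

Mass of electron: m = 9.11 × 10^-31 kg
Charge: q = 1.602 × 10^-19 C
959 V

From λ = h/√(2mqV), we solve for V:

λ² = h²/(2mqV)
V = h²/(2mqλ²)
V = (6.626 × 10^-34 J·s)² / (2 × 9.11 × 10^-31 kg × 1.602 × 10^-19 C × (3.96 × 10^-11 m)²)
V = 959 V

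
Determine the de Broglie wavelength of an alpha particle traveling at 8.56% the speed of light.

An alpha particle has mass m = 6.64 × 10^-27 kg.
3.89 × 10^-15 m

Using the de Broglie relation λ = h/(mv):

v = 8.56% × c = 2.566 × 10^7 m/s

λ = h/(mv)
λ = (6.626 × 10^-34 J·s) / (6.64 × 10^-27 kg × 2.566 × 10^7 m/s)
λ = 3.89 × 10^-15 m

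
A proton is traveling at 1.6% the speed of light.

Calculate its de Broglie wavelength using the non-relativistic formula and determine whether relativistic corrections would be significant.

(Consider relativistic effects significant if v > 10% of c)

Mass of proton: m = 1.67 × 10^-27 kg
No, relativistic corrections are not needed.

Using the non-relativistic de Broglie formula λ = h/(mv):

v = 1.6% × c = 4.797 × 10^6 m/s

λ = h/(mv)
λ = (6.626 × 10^-34 J·s) / (1.67 × 10^-27 kg × 4.797 × 10^6 m/s)
λ = 8.27 × 10^-14 m

Since v = 1.6% of c < 10% of c, relativistic corrections are NOT significant and this non-relativistic result is a good approximation.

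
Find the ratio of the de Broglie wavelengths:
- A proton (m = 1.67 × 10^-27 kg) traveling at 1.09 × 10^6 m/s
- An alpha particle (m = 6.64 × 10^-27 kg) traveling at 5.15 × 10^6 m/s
λ₁/λ₂ = 18.8

Using λ = h/(mv):

λ₁ = h/(m₁v₁) = 3.64 × 10^-13 m
λ₂ = h/(m₂v₂) = 1.94 × 10^-14 m

Ratio λ₁/λ₂ = (m₂v₂)/(m₁v₁)
         = (6.64 × 10^-27 kg × 5.15 × 10^6 m/s) / (1.67 × 10^-27 kg × 1.09 × 10^6 m/s)
         = 18.8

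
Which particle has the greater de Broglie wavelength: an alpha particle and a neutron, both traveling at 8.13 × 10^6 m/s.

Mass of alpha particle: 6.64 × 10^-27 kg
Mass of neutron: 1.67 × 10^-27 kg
The neutron has the longer wavelength.

Using λ = h/(mv), since both particles have the same velocity, the wavelength depends only on mass.

For alpha particle: λ₁ = h/(m₁v) = 1.23 × 10^-14 m
For neutron: λ₂ = h/(m₂v) = 4.88 × 10^-14 m

Since λ ∝ 1/m at constant velocity, the lighter particle has the longer wavelength.

The neutron has the longer de Broglie wavelength.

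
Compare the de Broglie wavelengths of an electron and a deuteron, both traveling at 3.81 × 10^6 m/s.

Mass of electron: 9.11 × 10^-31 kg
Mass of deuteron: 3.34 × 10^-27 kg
The electron has the longer wavelength.

Using λ = h/(mv), since both particles have the same velocity, the wavelength depends only on mass.

For electron: λ₁ = h/(m₁v) = 1.91 × 10^-10 m
For deuteron: λ₂ = h/(m₂v) = 5.21 × 10^-14 m

Since λ ∝ 1/m at constant velocity, the lighter particle has the longer wavelength.

The electron has the longer de Broglie wavelength.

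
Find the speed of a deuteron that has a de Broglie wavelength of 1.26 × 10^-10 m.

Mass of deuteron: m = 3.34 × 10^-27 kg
1.57 × 10^3 m/s

From the de Broglie relation λ = h/(mv), we solve for v:

v = h/(mλ)
v = (6.626 × 10^-34 J·s) / (3.34 × 10^-27 kg × 1.26 × 10^-10 m)
v = 1.57 × 10^3 m/s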